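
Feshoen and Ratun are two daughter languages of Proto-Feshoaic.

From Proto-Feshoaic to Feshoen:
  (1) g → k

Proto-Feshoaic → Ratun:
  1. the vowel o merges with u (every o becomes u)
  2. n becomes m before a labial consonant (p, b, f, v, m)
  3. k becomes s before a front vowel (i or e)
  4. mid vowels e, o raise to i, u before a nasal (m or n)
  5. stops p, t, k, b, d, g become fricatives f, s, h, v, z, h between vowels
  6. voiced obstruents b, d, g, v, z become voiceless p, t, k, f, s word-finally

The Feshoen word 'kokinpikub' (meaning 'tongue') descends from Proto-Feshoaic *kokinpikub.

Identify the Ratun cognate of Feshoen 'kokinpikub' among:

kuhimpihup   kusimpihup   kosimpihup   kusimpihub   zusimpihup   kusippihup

kusimpihup

Ratun: start from *kokinpikub.
  rule 1 (vowel merger): kokinpikub → kukinpikub
  rule 2 (nasal place assimilation): kukinpikub → kukimpikub
  rule 3 (palatalisation): kukimpikub → kusimpikub
  rule 4: no change — kusimpikub
  rule 5 (intervocalic lenition): kusimpikub → kusimpihub
  rule 6 (final devoicing): kusimpihub → kusimpihup
  ⇒ Ratun kusimpihup
Only 'kusimpihup' matches the regular Ratun development of *kokinpikub.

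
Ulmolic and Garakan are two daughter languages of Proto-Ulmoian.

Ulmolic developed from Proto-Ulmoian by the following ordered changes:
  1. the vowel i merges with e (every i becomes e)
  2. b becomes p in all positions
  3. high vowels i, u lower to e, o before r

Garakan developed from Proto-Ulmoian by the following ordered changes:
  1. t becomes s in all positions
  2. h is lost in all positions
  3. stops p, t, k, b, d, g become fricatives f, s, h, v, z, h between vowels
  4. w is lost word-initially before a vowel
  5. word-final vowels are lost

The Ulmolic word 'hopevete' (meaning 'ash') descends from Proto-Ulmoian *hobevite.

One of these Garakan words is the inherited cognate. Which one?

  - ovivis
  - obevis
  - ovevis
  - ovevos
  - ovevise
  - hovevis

Garakan: *hobevite
  hobevite → hobevise   [unconditioned shift]
  hobevise → obevise   [h-loss]
  obevise → ovevise   [intervocalic lenition]
  ovevise (rule 4 does not apply)
  ovevise → ovevis   [apocope]
  giving Garakan ovevis.
The other candidates each miss or misapply at least one Garakan change.

ovevis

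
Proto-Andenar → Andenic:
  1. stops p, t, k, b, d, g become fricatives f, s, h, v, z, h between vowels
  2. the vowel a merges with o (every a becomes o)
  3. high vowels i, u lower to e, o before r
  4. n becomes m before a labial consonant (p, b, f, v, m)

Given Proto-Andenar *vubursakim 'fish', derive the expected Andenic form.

vuvorsohim

Andenic: start from *vubursakim.
  rule 1 (intervocalic lenition): vubursakim → vuvursahim
  rule 2 (vowel merger): vuvursahim → vuvursohim
  rule 3 (pre-rhotic lowering): vuvursohim → vuvorsohim
  rule 4: no change — vuvorsohim
  ⇒ Andenic vuvorsohim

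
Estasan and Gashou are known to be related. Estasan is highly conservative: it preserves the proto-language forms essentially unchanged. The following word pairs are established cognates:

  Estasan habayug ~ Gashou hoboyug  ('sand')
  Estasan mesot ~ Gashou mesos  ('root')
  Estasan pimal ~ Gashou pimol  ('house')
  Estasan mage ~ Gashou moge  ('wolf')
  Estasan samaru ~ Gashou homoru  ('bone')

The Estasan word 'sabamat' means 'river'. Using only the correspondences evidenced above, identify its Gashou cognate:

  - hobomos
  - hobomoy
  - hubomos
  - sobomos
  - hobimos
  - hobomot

samaru ~ homoru — Estasan s corresponds to Gashou h word-initially before a back vowel.
habayug ~ hoboyug — Estasan a corresponds to Gashou o after a consonant, before a labial obstruent.
samaru ~ homoru — Estasan a corresponds to Gashou o after a consonant, before a nasal.
habayug ~ hoboyug, pimal ~ pimol — Estasan a corresponds to Gashou o after a consonant, before a consonant other than r, m, n, p, b, f, v.
mesot ~ mesos — Estasan t corresponds to Gashou s word-finally.
Applying these to Estasan 'sabamat':
  sabamat → habamat   (s→h word-initially before a back vowel)
  habamat → hobamat   (a→o after a consonant, before a labial obstruent)
  hobamat → hobomat   (a→o after a consonant, before a nasal)
  hobomat → hobomot   (a→o after a consonant, before a consonant other than r, m, n, p, b, f, v)
  hobomot → hobomos   (t→s word-finally)
So the Gashou cognate is 'hobomos'.

hobomos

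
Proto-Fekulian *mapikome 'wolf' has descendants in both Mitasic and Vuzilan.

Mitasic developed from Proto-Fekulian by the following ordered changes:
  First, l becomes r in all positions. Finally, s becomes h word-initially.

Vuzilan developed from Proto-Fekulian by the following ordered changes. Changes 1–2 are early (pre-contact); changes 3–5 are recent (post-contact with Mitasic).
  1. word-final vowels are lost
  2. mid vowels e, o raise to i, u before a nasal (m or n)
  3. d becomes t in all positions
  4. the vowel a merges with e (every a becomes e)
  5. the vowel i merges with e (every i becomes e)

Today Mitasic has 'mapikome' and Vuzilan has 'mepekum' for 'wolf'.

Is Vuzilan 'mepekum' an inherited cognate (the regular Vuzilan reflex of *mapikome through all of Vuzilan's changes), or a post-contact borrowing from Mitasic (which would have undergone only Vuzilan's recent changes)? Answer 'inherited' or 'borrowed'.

inherited

If inherited, *mapikome would pass through all of Vuzilan's changes:
Vuzilan: *mapikome
  mapikome → mapikom   [apocope]
  mapikom → mapikum   [pre-nasal raising]
  mapikum (rule 3 does not apply)
  mapikum → mepikum   [vowel merger]
  mepikum → mepekum   [vowel merger]
  giving Vuzilan mepekum.
If borrowed from Mitasic 'mapikome' after the early changes, it would undergo only the recent ones:
  rule 3 (unconditioned shift): no change (mapikome)
  rule 4 (vowel merger): mapikome → mepikome
  rule 5 (vowel merger): mepikome → mepekome
  ⇒ as a loan: mepekome
Vuzilan 'mepekum' matches the inherited outcome exactly, so it is an inherited cognate, not a loan.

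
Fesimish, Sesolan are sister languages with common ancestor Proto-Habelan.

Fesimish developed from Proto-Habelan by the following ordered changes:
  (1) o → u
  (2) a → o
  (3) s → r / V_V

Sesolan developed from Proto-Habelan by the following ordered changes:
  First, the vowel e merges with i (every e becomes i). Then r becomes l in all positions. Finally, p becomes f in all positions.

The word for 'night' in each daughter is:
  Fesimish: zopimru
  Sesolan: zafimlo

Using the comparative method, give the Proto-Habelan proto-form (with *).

Position 7: Fesimish has u, Sesolan has o. Sesolan preserves o here (none of its changes turn any other segment into o), so the proto-segment is *o.
Position 2: Fesimish has o, Sesolan has a. Sesolan preserves a here (none of its changes turn any other segment into a), so the proto-segment is *a.
Continuing position by position gives *zapimro; check it forward:
Fesimish: *zapimro > zapimru > zopimru  (by vowel merger, vowel merger)
Sesolan: *zapimro > zapimlo > zafimlo  (by unconditioned shift, unconditioned shift)
*zapimro is the unique common source.

*zapimro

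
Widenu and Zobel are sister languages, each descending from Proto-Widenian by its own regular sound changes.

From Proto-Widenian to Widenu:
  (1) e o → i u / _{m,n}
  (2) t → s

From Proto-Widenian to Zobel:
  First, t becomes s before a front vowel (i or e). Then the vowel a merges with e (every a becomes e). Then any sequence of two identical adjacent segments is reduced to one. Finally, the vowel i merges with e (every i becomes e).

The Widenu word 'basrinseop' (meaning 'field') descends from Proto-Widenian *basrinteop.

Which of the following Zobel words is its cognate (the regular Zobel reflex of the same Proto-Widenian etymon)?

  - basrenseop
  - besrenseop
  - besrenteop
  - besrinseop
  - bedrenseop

besrenseop

Zobel: *basrinteop > basrinseop > besrinseop > besrenseop  (by palatalisation, vowel merger, vowel merger)
Only 'besrenseop' matches the regular Zobel development of *basrinteop.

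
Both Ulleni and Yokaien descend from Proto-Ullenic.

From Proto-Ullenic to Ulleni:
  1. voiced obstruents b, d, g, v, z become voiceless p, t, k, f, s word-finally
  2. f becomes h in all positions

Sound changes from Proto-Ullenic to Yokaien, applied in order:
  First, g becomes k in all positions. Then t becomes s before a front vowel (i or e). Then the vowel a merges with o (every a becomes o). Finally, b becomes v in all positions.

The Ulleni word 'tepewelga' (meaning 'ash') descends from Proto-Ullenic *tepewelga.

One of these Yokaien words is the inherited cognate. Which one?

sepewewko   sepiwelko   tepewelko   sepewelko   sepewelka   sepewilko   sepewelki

Yokaien: *tepewelga > tepewelka > sepewelka > sepewelko  (by unconditioned shift, palatalisation, vowel merger)
Only 'sepewelko' matches the regular Yokaien development of *tepewelga.

sepewelko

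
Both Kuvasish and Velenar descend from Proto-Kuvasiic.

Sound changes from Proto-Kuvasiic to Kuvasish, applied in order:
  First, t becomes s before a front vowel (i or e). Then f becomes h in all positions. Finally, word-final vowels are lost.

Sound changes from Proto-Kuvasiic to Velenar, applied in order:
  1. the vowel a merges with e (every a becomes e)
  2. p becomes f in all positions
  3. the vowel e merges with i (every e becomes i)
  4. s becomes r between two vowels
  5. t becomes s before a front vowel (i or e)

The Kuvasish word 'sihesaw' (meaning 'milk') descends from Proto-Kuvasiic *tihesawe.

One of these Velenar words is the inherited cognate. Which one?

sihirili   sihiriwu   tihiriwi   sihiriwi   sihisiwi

Velenar: *tihesawe > tihesewe > tihisiwi > tihiriwi > sihiriwi  (by vowel merger, vowel merger, rhotacism, palatalisation)

sihiriwi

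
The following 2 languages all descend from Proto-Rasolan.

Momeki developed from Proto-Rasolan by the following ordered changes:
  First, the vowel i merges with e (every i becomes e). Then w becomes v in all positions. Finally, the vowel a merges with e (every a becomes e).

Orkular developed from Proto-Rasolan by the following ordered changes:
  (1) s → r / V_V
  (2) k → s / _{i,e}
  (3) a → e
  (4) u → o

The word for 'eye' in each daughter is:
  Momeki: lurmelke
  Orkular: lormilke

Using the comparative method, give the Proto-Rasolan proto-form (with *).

*lurmilka

Position 8: Momeki has e, Orkular has e. Taking the neighbouring segments as reconstructed: Momeki e could go back to *a or *e or *i; Orkular e can only go back to *a — the one source consistent with every daughter is *a.
Position 2: Momeki has u, Orkular has o. Momeki preserves u here (none of its changes turn any other segment into u), so the proto-segment is *u.
Position 5: Momeki has e, Orkular has i. Orkular preserves i here (none of its changes turn any other segment into i), so the proto-segment is *i.
Verify the candidate proto-form against each daughter:
Momeki: start from *lurmilka.
  rule 1 (vowel merger): lurmilka → lurmelka
  rule 2: no change — lurmelka
  rule 3 (vowel merger): lurmelka → lurmelke
  ⇒ Momeki lurmelke
Orkular: start from *lurmilka.
  rule 1: no change — lurmilka
  rule 2: no change — lurmilka
  rule 3 (vowel merger): lurmilka → lurmilke
  rule 4 (vowel merger): lurmilke → lormilke
  ⇒ Orkular lormilke
*lurmilka is the unique common source.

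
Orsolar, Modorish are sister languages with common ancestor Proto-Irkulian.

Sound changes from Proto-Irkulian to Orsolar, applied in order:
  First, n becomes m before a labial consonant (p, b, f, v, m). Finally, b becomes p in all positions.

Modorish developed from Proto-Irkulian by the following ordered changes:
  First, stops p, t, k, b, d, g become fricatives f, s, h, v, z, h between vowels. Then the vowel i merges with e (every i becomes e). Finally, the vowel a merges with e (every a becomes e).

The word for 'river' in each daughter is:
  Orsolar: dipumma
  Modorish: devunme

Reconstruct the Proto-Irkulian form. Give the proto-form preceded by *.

Position 3: Orsolar has p, Modorish has v. Taking the neighbouring segments as reconstructed: Orsolar p could go back to *p or *b; Modorish v could go back to *b or *v — the one source consistent with every daughter is *b.
Position 2: Orsolar has i, Modorish has e. Orsolar preserves i here (none of its changes turn any other segment into i), so the proto-segment is *i.
This points to *dibunma. Verify forward in each daughter:
Orsolar: start from *dibunma.
  rule 1 (nasal place assimilation): dibunma → dibumma
  rule 2 (unconditioned shift): dibumma → dipumma
  ⇒ Orsolar dipumma
Modorish: *dibunma > divunma > devunma > devunme  (by intervocalic lenition, vowel merger, vowel merger)
Only *dibunma yields all of Orsolar dipumma, Modorish devunme.

*dibunma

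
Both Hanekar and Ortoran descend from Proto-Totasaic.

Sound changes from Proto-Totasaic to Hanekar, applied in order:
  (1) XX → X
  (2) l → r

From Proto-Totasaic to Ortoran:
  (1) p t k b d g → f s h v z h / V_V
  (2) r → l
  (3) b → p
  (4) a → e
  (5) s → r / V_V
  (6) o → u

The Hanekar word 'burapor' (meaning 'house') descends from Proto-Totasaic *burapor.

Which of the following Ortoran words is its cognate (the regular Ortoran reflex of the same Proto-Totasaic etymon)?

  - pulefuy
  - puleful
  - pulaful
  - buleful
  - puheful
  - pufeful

puleful

Ortoran: start from *burapor.
  rule 1 (intervocalic lenition): burapor → burafor
  rule 2 (unconditioned shift): burafor → bulafol
  rule 3 (unconditioned shift): bulafol → pulafol
  rule 4 (vowel merger): pulafol → pulefol
  rule 5: no change — pulefol
  rule 6 (vowel merger): pulefol → puleful
  ⇒ Ortoran puleful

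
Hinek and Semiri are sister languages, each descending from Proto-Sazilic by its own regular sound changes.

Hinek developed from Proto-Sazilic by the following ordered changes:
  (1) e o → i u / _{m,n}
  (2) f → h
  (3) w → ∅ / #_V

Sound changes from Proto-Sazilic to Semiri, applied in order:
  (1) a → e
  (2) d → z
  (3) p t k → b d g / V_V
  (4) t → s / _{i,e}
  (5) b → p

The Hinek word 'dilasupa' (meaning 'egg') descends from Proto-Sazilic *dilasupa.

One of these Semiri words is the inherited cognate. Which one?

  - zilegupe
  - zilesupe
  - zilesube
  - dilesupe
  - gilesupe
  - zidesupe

zilesupe

Semiri: *dilasupa > dilesupe > zilesupe > zilesube > zilesupe  (by vowel merger, unconditioned shift, intervocalic voicing, unconditioned shift)
The other candidates each miss or misapply at least one Semiri change.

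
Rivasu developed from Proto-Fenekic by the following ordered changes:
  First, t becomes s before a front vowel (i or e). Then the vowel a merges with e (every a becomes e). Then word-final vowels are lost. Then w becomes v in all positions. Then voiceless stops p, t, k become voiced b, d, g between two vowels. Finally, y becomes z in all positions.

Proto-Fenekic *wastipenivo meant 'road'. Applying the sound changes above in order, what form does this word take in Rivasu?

vessibeniv

Rivasu: *wastipenivo
  wastipenivo → wassipenivo   [palatalisation]
  wassipenivo → wessipenivo   [vowel merger]
  wessipenivo → wessipeniv   [apocope]
  wessipeniv → vessipeniv   [unconditioned shift]
  vessipeniv → vessibeniv   [intervocalic voicing]
  vessibeniv (rule 6 does not apply)
  giving Rivasu vessibeniv.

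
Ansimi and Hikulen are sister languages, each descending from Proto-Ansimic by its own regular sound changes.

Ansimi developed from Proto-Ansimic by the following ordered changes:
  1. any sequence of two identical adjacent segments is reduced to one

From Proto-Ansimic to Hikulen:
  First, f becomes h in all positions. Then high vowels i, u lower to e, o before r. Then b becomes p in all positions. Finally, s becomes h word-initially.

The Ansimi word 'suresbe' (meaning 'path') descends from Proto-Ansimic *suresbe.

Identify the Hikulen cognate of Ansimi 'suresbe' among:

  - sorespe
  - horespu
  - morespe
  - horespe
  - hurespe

horespe

Hikulen: *suresbe
  suresbe (rule 1 does not apply)
  suresbe → soresbe   [pre-rhotic lowering]
  soresbe → sorespe   [unconditioned shift]
  sorespe → horespe   [debuccalisation]
  giving Hikulen horespe.
The other candidates each miss or misapply at least one Hikulen change.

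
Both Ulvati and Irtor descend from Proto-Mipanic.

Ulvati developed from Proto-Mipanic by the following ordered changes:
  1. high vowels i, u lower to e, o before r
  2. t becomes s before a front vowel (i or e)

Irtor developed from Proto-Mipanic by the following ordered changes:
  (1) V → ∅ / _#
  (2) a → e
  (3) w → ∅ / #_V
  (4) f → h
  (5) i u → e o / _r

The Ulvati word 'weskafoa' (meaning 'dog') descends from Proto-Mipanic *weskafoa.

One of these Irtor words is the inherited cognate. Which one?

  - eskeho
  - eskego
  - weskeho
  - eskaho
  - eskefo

Irtor: *weskafoa > weskafo > weskefo > eskefo > eskeho  (by apocope, vowel merger, glide loss, unconditioned shift)
Only 'eskeho' matches the regular Irtor development of *weskafoa.

eskeho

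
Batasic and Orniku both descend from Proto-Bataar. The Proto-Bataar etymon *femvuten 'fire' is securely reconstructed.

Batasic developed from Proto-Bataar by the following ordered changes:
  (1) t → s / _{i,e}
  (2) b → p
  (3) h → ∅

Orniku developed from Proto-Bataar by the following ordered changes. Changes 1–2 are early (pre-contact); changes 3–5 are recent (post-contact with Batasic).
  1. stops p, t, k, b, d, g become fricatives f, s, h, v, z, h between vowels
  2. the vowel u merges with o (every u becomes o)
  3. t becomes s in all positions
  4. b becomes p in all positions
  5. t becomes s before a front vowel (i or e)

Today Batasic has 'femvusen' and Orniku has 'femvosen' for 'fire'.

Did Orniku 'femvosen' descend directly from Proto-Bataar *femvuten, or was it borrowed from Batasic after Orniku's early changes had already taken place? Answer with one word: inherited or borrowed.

inherited

If inherited, *femvuten would pass through all of Orniku's changes:
Orniku: start from *femvuten.
  rule 1 (intervocalic lenition): femvuten → femvusen
  rule 2 (vowel merger): femvusen → femvosen
  rule 3: no change — femvosen
  rule 4: no change — femvosen
  rule 5: no change — femvosen
  ⇒ Orniku femvosen
If borrowed from Batasic 'femvusen' after the early changes, it would undergo only the recent ones:
  rule 3 (unconditioned shift): no change (femvusen)
  rule 4 (unconditioned shift): no change (femvusen)
  rule 5 (palatalisation): no change (femvusen)
  ⇒ as a loan: femvusen
Orniku 'femvosen' matches the inherited outcome exactly, so it is an inherited cognate, not a loan.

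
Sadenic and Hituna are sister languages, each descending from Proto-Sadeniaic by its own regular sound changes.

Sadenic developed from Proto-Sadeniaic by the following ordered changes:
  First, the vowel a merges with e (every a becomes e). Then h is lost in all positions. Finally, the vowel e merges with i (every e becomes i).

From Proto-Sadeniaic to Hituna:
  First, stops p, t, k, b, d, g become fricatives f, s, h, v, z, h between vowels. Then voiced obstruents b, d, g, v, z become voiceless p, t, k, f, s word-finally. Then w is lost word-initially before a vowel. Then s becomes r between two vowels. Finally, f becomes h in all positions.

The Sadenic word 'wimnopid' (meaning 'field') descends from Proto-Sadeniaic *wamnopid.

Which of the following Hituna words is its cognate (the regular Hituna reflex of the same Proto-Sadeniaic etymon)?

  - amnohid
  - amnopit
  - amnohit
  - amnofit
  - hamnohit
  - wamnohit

amnohit

Hituna: *wamnopid > wamnofid > wamnofit > amnofit > amnohit  (by intervocalic lenition, final devoicing, glide loss, unconditioned shift)
Only 'amnohit' matches the regular Hituna development of *wamnopid.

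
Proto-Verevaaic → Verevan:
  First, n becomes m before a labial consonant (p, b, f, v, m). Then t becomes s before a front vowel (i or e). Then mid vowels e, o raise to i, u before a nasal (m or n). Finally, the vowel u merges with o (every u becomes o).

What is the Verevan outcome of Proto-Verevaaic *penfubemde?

Verevan: *penfubemde > pemfubemde > pimfubimde > pimfobimde  (by nasal place assimilation, pre-nasal raising, vowel merger)

pimfobimde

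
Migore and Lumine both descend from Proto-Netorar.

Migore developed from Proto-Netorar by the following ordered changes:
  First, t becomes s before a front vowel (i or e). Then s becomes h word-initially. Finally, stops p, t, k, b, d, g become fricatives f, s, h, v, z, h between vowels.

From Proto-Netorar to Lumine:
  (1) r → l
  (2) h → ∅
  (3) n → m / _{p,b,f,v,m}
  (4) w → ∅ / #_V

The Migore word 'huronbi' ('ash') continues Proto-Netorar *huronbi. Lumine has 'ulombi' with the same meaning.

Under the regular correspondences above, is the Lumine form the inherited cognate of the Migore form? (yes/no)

Derive the expected Lumine reflex of *huronbi:
Lumine: start from *huronbi.
  rule 1 (unconditioned shift): huronbi → hulonbi
  rule 2 (h-loss): hulonbi → ulonbi
  rule 3 (nasal place assimilation): ulonbi → ulombi
  rule 4: no change — ulombi
  ⇒ Lumine ulombi
Lumine 'ulombi' matches the regular reflex exactly, so the pair is cognate.

yes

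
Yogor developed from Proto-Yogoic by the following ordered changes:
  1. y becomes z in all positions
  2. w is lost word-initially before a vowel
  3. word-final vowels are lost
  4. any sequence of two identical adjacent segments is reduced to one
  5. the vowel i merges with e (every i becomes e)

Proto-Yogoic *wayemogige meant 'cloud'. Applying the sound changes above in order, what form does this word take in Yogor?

Yogor: start from *wayemogige.
  rule 1 (unconditioned shift): wayemogige → wazemogige
  rule 2 (glide loss): wazemogige → azemogige
  rule 3 (apocope): azemogige → azemogig
  rule 4: no change — azemogig
  rule 5 (vowel merger): azemogig → azemogeg
  ⇒ Yogor azemogeg

azemogeg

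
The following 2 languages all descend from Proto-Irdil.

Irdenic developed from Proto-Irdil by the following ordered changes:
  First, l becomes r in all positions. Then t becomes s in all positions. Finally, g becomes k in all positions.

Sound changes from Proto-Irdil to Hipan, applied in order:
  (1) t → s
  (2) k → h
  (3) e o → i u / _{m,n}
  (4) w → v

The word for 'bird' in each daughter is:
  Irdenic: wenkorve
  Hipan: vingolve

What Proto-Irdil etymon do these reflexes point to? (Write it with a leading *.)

Position 1: Irdenic has w, Hipan has v. Irdenic preserves w here (none of its changes turn any other segment into w), so the proto-segment is *w.
Position 6: Irdenic has r, Hipan has l. Hipan preserves l here (none of its changes turn any other segment into l), so the proto-segment is *l.
This points to *wengolve. Verify forward in each daughter:
Irdenic: *wengolve
  wengolve → wengorve   [unconditioned shift]
  wengorve (rule 2 does not apply)
  wengorve → wenkorve   [unconditioned shift]
  giving Irdenic wenkorve.
Hipan: *wengolve > wingolve > vingolve  (by pre-nasal raising, unconditioned shift)
No other proto-form is consistent with every reflex, so the reconstruction is *wengolve.

*wengolve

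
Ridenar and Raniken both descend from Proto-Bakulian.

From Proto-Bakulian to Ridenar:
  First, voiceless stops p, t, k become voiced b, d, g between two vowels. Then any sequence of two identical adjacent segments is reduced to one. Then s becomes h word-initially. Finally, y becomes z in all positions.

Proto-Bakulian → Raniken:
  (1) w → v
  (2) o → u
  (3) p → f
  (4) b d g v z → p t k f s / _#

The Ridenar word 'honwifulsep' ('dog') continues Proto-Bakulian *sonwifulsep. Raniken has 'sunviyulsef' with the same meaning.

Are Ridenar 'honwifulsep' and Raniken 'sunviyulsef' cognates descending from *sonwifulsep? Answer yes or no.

no

Derive the expected Raniken reflex of *sonwifulsep:
Raniken: *sonwifulsep
  sonwifulsep → sonvifulsep   [unconditioned shift]
  sonvifulsep → sunvifulsep   [vowel merger]
  sunvifulsep → sunvifulsef   [unconditioned shift]
  sunvifulsef (rule 4 does not apply)
  giving Raniken sunvifulsef.
The regular Raniken reflex would be 'sunvifulsef', but the attested form is 'sunviyulsef'. The correspondence is irregular, so they are not cognates (the Raniken form has a different source).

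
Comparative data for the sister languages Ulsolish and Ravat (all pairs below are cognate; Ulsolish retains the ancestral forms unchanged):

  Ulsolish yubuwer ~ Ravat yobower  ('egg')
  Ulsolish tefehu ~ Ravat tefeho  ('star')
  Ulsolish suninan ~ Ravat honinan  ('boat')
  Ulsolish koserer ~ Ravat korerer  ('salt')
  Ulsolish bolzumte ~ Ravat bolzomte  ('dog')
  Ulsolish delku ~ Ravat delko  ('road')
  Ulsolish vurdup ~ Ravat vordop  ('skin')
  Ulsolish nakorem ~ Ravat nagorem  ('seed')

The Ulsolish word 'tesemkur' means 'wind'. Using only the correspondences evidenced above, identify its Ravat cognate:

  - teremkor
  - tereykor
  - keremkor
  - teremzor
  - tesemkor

koserer ~ korerer — Ulsolish s corresponds to Ravat r between vowels (before a front vowel).
vurdup ~ vordop — Ulsolish u corresponds to Ravat o after a consonant, before r.
Applying these to Ulsolish 'tesemkur':
  tesemkur → teremkur   (s→r between vowels (before a front vowel))
  teremkur → teremkor   (u→o after a consonant, before r)
So the Ravat cognate is 'teremkor'.

teremkor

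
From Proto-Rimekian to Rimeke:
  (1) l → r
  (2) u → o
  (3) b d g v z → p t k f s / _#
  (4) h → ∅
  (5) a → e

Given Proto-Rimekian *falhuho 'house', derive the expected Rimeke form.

Rimeke: *falhuho
  falhuho → farhuho   [unconditioned shift]
  farhuho → farhoho   [vowel merger]
  farhoho (rule 3 does not apply)
  farhoho → faroo   [h-loss]
  faroo → feroo   [vowel merger]
  giving Rimeke feroo.

feroo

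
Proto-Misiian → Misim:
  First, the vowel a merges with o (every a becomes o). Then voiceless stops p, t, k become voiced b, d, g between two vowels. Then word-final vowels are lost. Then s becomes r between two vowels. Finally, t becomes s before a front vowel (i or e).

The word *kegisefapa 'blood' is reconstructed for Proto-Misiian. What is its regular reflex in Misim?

Misim: start from *kegisefapa.
  rule 1 (vowel merger): kegisefapa → kegisefopo
  rule 2 (intervocalic voicing): kegisefopo → kegisefobo
  rule 3 (apocope): kegisefobo → kegisefob
  rule 4 (rhotacism): kegisefob → kegirefob
  rule 5: no change — kegirefob
  ⇒ Misim kegirefob

kegirefob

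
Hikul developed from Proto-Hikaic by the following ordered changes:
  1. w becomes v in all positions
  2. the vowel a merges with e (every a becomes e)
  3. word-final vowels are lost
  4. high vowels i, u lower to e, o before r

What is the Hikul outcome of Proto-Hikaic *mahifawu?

Hikul: *mahifawu
  mahifawu → mahifavu   [unconditioned shift]
  mahifavu → mehifevu   [vowel merger]
  mehifevu → mehifev   [apocope]
  mehifev (rule 4 does not apply)
  giving Hikul mehifev.

mehifev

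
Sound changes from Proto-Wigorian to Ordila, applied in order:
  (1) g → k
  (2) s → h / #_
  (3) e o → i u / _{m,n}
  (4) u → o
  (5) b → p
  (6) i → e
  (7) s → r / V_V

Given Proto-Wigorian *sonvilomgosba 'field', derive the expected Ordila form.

honvelomkospa

Ordila: *sonvilomgosba > sonvilomkosba > honvilomkosba > hunvilumkosba > honvilomkosba > honvilomkospa > honvelomkospa  (by unconditioned shift, debuccalisation, pre-nasal raising, vowel merger, unconditioned shift, vowel merger)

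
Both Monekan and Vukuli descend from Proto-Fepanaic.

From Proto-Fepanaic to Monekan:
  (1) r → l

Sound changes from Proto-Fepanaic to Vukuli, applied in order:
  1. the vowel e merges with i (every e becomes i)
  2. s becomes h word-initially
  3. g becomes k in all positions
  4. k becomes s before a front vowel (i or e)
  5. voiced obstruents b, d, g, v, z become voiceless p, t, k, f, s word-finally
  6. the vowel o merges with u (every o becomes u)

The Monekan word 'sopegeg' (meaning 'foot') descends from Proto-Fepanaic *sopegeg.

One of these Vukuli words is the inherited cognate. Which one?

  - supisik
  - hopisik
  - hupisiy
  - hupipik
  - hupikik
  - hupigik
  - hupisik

hupisik

Vukuli: *sopegeg > sopigig > hopigig > hopikik > hopisik > hupisik  (by vowel merger, debuccalisation, unconditioned shift, palatalisation, vowel merger)
The other candidates each miss or misapply at least one Vukuli change.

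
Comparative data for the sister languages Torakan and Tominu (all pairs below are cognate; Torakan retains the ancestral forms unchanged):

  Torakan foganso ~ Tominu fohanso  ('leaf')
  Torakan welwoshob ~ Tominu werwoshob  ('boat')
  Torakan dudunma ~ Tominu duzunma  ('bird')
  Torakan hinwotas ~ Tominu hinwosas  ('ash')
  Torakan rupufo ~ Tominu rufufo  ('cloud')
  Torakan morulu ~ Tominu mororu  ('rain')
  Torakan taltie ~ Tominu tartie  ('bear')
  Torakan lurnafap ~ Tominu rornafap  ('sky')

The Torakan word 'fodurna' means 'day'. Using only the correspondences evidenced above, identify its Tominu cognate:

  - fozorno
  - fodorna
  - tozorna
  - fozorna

fozorna

dudunma ~ duzunma — Torakan d corresponds to Tominu z between vowels (before a back vowel).
lurnafap ~ rornafap — Torakan u corresponds to Tominu o after a consonant, before r.
Applying these to Torakan 'fodurna':
  fodurna → fozurna   (d→z between vowels (before a back vowel))
  fozurna → fozorna   (u→o after a consonant, before r)
So the Tominu cognate is 'fozorna'.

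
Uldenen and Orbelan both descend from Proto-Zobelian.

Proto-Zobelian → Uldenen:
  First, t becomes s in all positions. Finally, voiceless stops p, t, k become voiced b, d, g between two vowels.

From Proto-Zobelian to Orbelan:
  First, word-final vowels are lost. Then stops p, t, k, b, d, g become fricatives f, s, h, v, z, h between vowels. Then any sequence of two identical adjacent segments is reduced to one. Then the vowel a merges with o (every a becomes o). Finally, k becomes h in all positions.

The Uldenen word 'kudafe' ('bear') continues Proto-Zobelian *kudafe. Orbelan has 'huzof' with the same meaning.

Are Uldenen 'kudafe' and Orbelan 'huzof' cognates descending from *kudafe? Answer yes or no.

yes

Derive the expected Orbelan reflex of *kudafe:
Orbelan: *kudafe > kudaf > kuzaf > kuzof > huzof  (by apocope, intervocalic lenition, vowel merger, unconditioned shift)
Orbelan 'huzof' matches the regular reflex exactly, so the pair is cognate.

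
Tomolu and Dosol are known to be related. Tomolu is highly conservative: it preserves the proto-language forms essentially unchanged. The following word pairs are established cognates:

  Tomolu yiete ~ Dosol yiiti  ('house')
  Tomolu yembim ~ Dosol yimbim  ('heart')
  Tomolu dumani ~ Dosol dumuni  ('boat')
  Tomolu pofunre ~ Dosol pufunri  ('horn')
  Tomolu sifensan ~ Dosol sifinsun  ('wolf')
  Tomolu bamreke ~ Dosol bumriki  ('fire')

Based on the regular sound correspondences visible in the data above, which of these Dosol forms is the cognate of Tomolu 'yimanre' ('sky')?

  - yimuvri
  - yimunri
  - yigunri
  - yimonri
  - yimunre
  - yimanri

dumani ~ dumuni, sifensan ~ sifinsun — Tomolu a corresponds to Dosol u after a consonant, before a nasal.
yiete ~ yiiti, pofunre ~ pufunri — Tomolu e corresponds to Dosol i word-finally.
Applying these to Tomolu 'yimanre':
  yimanre → yimunre   (a→u after a consonant, before a nasal)
  yimunre → yimunri   (e→i word-finally)
So the Dosol cognate is 'yimunri'.

yimunri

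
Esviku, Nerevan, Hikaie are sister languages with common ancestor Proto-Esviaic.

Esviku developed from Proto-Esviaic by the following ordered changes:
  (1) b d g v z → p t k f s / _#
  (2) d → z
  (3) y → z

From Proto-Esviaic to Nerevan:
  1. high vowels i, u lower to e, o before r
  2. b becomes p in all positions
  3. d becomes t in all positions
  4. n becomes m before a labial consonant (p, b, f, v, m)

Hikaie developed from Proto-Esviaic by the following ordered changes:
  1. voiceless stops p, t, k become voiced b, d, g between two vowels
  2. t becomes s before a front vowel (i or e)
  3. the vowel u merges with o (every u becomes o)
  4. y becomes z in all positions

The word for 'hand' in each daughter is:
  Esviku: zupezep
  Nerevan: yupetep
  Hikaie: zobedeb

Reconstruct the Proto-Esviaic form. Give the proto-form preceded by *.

Position 5: Esviku has z, Nerevan has t, Hikaie has d. Taking the neighbouring segments as reconstructed: Esviku z could go back to *d or *z or *y; Nerevan t could go back to *t or *d; Hikaie d could go back to *t or *d — the one source consistent with every daughter is *d.
Position 3: Esviku has p, Nerevan has p, Hikaie has b. Taking the neighbouring segments as reconstructed: Esviku p can only go back to *p; Nerevan p could go back to *p or *b; Hikaie b could go back to *p or *b — the one source consistent with every daughter is *p.
Position 7: Esviku has p, Nerevan has p, Hikaie has b. Taking the neighbouring segments as reconstructed: Esviku p could go back to *p or *b; Nerevan p could go back to *p or *b; Hikaie b can only go back to *b — the one source consistent with every daughter is *b.
Verify the candidate proto-form against each daughter:
Esviku: *yupedeb
  yupedeb → yupedep   [final devoicing]
  yupedep → yupezep   [unconditioned shift]
  yupezep → zupezep   [unconditioned shift]
  giving Esviku zupezep.
Nerevan: start from *yupedeb.
  rule 1: no change — yupedeb
  rule 2 (unconditioned shift): yupedeb → yupedep
  rule 3 (unconditioned shift): yupedep → yupetep
  rule 4: no change — yupetep
  ⇒ Nerevan yupetep
Hikaie: *yupedeb
  yupedeb → yubedeb   [intervocalic voicing]
  yubedeb (rule 2 does not apply)
  yubedeb → yobedeb   [vowel merger]
  yobedeb → zobedeb   [unconditioned shift]
  giving Hikaie zobedeb.
No other proto-form is consistent with every reflex, so the reconstruction is *yupedeb.

*yupedeb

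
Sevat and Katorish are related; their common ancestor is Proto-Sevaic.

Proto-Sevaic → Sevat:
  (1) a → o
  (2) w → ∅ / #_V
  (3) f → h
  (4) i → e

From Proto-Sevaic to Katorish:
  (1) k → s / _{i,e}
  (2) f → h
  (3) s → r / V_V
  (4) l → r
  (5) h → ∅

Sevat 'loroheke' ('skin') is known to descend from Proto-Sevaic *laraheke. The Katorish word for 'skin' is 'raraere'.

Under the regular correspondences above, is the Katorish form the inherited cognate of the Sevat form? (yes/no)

Derive the expected Katorish reflex of *laraheke:
Katorish: *laraheke > larahese > larahere > rarahere > raraere  (by palatalisation, rhotacism, unconditioned shift, h-loss)
Katorish 'raraere' matches the regular reflex exactly, so the pair is cognate.

yes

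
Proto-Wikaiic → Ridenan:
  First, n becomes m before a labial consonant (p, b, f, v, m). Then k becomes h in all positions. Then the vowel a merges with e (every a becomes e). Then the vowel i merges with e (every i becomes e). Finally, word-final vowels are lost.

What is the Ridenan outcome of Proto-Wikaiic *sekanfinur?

Ridenan: *sekanfinur > sekamfinur > sehamfinur > sehemfinur > sehemfenur  (by nasal place assimilation, unconditioned shift, vowel merger, vowel merger)

sehemfenur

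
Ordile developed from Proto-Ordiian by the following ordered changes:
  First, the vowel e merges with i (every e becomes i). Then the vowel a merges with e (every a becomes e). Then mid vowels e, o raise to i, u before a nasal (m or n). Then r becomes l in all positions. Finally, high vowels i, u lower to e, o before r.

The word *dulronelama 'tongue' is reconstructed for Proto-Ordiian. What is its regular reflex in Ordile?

Ordile: start from *dulronelama.
  rule 1 (vowel merger): dulronelama → dulronilama
  rule 2 (vowel merger): dulronilama → dulronileme
  rule 3 (pre-nasal raising): dulronileme → dulrunilime
  rule 4 (unconditioned shift): dulrunilime → dullunilime
  rule 5: no change — dullunilime
  ⇒ Ordile dullunilime

dullunilime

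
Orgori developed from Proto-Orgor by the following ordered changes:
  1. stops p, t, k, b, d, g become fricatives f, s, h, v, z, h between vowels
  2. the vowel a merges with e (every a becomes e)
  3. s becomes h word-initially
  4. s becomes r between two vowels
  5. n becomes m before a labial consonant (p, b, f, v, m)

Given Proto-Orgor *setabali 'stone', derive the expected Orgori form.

hereveli

Orgori: start from *setabali.
  rule 1 (intervocalic lenition): setabali → sesavali
  rule 2 (vowel merger): sesavali → seseveli
  rule 3 (debuccalisation): seseveli → heseveli
  rule 4 (rhotacism): heseveli → hereveli
  rule 5: no change — hereveli
  ⇒ Orgori hereveli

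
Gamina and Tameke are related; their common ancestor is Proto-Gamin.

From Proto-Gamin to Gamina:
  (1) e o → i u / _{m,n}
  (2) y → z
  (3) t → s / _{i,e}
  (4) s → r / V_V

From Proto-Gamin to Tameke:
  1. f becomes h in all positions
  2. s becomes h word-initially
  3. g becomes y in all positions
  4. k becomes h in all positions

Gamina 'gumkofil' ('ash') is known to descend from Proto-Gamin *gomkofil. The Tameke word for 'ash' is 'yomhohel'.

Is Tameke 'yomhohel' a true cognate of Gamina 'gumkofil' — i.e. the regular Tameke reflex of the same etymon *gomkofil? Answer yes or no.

Derive the expected Tameke reflex of *gomkofil:
Tameke: *gomkofil > gomkohil > yomkohil > yomhohil  (by unconditioned shift, unconditioned shift, unconditioned shift)
The regular Tameke reflex would be 'yomhohil', but the attested form is 'yomhohel'. The correspondence is irregular, so they are not cognates (the Tameke form has a different source).

no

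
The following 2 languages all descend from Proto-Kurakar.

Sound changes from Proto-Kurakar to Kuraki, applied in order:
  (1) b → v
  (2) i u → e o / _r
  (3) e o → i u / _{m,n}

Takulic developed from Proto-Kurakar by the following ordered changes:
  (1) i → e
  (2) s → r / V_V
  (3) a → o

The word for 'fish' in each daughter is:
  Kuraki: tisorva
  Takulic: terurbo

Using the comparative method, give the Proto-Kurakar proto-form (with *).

Position 6: Kuraki has v, Takulic has b. Takulic preserves b here (none of its changes turn any other segment into b), so the proto-segment is *b.
Position 3: Kuraki has s, Takulic has r. Kuraki preserves s here (none of its changes turn any other segment into s), so the proto-segment is *s.
This points to *tisurba. Verify forward in each daughter:
Kuraki: *tisurba
  tisurba → tisurva   [unconditioned shift]
  tisurva → tisorva   [pre-rhotic lowering]
  tisorva (rule 3 does not apply)
  giving Kuraki tisorva.
Takulic: *tisurba > tesurba > terurba > terurbo  (by vowel merger, rhotacism, vowel merger)
No other proto-form is consistent with every reflex, so the reconstruction is *tisurba.

*tisurba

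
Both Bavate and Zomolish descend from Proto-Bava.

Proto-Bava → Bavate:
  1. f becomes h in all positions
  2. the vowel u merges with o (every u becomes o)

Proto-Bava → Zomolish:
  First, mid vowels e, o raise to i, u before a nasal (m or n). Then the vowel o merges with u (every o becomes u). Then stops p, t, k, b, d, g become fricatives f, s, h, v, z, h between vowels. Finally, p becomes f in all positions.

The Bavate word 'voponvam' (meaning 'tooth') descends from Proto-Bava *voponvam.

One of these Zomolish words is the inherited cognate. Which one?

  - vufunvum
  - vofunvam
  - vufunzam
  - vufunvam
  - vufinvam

Zomolish: *voponvam > vopunvam > vupunvam > vufunvam  (by pre-nasal raising, vowel merger, intervocalic lenition)
The other candidates each miss or misapply at least one Zomolish change.

vufunvam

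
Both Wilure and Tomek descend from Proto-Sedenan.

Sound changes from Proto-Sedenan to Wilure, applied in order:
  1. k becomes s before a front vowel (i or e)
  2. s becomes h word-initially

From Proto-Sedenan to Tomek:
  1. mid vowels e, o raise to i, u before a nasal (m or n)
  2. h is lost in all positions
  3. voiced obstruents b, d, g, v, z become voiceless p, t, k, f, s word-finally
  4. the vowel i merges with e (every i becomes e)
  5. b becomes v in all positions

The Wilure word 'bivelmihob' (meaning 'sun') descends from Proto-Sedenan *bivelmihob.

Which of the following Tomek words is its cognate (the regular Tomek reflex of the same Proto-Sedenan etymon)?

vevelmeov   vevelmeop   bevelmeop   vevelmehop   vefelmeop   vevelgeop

vevelmeop

Tomek: start from *bivelmihob.
  rule 1: no change — bivelmihob
  rule 2 (h-loss): bivelmihob → bivelmiob
  rule 3 (final devoicing): bivelmiob → bivelmiop
  rule 4 (vowel merger): bivelmiop → bevelmeop
  rule 5 (unconditioned shift): bevelmeop → vevelmeop
  ⇒ Tomek vevelmeop
Among the options, 'vevelmeop' alone shows every Tomek change applied in order.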